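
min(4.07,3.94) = 3.94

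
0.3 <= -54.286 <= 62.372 False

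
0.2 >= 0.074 True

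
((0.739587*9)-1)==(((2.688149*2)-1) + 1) False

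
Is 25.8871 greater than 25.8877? No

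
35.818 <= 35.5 False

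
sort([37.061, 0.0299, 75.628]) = [0.0299, 37.061, 75.628]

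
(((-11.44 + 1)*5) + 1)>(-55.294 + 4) True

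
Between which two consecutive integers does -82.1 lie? -83 and -82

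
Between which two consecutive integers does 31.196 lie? 31 and 32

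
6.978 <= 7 True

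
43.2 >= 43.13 True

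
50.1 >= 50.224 False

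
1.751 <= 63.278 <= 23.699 False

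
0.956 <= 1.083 True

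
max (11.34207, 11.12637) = 11.34207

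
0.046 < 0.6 True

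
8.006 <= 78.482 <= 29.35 False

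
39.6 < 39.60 False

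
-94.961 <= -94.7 True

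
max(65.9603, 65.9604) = 65.9604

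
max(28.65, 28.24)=28.65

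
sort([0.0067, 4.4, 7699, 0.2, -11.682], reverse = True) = [7699, 4.4, 0.2, 0.0067, -11.682]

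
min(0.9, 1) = 0.9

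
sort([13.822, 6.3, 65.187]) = [6.3, 13.822, 65.187]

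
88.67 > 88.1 True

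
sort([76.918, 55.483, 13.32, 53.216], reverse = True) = [76.918, 55.483, 53.216, 13.32]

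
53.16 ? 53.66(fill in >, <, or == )<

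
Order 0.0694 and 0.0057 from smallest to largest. 0.0057, 0.0694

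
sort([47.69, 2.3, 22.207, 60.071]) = [2.3, 22.207, 47.69, 60.071]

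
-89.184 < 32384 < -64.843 False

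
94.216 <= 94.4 True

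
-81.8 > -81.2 False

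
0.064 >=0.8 False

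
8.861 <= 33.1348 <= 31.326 False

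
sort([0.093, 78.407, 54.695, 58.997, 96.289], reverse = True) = [96.289, 78.407, 58.997, 54.695, 0.093]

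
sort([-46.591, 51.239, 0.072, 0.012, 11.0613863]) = [-46.591, 0.012, 0.072, 11.0613863, 51.239]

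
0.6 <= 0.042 False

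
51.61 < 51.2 False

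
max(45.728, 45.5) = 45.728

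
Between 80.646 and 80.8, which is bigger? 80.8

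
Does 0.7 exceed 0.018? Yes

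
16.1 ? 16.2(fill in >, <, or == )<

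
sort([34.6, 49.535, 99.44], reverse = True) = [99.44, 49.535, 34.6]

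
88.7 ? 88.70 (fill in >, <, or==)==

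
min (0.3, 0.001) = 0.001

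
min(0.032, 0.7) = 0.032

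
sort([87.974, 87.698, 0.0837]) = [0.0837, 87.698, 87.974]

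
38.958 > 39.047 False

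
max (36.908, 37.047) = 37.047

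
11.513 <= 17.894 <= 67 True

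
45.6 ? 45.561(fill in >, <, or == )>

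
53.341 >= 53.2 True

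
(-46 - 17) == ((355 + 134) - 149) False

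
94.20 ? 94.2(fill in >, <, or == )==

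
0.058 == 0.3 False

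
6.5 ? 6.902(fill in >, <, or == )<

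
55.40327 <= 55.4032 False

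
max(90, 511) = 511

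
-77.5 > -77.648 True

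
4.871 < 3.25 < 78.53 False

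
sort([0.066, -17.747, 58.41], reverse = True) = [58.41, 0.066, -17.747]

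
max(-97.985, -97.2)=-97.2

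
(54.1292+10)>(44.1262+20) True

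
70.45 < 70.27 False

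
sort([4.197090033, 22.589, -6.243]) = [-6.243, 4.197090033, 22.589]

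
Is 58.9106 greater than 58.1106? Yes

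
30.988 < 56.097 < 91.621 True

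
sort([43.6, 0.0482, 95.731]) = [0.0482, 43.6, 95.731]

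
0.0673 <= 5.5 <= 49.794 True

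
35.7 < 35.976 True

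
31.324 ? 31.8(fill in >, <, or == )<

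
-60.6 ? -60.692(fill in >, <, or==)>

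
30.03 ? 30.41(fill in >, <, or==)<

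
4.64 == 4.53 False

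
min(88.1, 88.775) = 88.1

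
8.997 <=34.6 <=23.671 False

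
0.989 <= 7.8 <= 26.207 True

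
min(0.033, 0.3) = 0.033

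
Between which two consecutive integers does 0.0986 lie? 0 and 1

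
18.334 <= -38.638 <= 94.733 False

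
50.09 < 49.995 False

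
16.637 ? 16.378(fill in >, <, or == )>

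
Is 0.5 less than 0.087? No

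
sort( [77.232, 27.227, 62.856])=[27.227, 62.856, 77.232]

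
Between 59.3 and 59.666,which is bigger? 59.666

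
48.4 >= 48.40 True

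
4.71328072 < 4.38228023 False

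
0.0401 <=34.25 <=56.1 True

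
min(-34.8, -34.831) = -34.831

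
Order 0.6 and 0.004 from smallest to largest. 0.004, 0.6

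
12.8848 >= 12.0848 True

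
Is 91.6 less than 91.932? Yes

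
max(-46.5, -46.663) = -46.5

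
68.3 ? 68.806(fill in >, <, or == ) <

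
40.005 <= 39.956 False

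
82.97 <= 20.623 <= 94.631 False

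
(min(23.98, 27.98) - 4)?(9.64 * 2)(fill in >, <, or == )>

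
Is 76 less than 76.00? No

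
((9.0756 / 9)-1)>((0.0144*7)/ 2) False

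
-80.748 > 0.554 False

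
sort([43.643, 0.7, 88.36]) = [0.7, 43.643, 88.36]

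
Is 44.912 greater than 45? No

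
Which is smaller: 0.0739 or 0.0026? 0.0026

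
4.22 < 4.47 True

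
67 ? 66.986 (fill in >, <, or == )>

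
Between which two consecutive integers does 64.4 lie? 64 and 65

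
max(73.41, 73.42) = 73.42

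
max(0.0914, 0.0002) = 0.0914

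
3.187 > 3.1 True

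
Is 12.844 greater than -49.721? Yes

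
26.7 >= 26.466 True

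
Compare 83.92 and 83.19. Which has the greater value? 83.92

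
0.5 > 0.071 True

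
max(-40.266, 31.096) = 31.096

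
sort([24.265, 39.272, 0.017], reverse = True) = [39.272, 24.265, 0.017]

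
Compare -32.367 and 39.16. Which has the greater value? 39.16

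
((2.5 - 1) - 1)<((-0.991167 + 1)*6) False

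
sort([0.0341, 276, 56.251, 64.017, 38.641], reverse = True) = [276, 64.017, 56.251, 38.641, 0.0341]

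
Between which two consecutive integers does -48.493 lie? -49 and -48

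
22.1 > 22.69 False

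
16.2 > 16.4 False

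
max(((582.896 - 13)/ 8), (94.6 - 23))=71.6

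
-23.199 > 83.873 False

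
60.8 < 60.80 False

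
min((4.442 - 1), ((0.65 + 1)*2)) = 3.3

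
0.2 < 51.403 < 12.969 False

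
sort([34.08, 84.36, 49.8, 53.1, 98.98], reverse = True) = [98.98, 84.36, 53.1, 49.8, 34.08]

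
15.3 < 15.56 True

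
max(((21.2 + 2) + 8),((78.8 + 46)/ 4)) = 31.2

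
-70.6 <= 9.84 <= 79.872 True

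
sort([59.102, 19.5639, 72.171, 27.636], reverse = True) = [72.171, 59.102, 27.636, 19.5639]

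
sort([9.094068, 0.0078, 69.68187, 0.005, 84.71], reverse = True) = [84.71, 69.68187, 9.094068, 0.0078, 0.005]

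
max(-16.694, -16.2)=-16.2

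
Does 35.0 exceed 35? No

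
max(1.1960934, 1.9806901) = 1.9806901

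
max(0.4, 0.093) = 0.4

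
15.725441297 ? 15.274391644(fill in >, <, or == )>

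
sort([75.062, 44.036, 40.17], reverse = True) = [75.062, 44.036, 40.17]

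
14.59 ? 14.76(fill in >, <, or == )<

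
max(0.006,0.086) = 0.086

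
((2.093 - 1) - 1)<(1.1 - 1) True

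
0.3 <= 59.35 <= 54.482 False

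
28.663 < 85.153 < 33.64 False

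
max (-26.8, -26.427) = -26.427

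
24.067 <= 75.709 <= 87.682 True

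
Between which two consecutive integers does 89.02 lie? 89 and 90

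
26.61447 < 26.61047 False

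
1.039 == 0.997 False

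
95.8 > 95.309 True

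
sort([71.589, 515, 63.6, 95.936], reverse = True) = [515, 95.936, 71.589, 63.6]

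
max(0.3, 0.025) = 0.3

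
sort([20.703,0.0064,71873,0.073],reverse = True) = [71873,20.703,0.073,0.0064]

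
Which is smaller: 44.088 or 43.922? 43.922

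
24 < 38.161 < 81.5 True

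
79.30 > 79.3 False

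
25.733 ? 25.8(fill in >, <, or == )<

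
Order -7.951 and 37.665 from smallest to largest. -7.951, 37.665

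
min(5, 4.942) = 4.942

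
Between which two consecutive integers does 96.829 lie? 96 and 97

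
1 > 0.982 True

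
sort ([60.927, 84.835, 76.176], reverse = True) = [84.835, 76.176, 60.927]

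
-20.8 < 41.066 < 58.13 True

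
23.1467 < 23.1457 False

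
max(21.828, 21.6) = 21.828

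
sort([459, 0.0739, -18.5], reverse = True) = [459, 0.0739, -18.5]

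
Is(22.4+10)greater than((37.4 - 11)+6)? No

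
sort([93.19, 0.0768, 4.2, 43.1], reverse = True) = [93.19, 43.1, 4.2, 0.0768]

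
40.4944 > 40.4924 True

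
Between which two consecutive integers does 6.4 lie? 6 and 7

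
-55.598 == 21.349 False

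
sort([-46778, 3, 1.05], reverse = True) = [3, 1.05, -46778]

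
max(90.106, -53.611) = 90.106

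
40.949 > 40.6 True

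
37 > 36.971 True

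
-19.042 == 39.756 False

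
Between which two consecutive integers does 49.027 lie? 49 and 50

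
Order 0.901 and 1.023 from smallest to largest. 0.901, 1.023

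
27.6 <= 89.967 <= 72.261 False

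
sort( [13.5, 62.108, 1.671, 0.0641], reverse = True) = [62.108, 13.5, 1.671, 0.0641]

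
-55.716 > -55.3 False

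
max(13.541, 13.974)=13.974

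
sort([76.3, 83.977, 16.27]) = [16.27, 76.3, 83.977]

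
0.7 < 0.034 False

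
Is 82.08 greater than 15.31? Yes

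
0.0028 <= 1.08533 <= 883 True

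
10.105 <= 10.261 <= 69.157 True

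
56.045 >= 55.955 True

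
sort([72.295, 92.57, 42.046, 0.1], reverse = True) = [92.57, 72.295, 42.046, 0.1]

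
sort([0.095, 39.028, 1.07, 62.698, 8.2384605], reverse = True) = [62.698, 39.028, 8.2384605, 1.07, 0.095]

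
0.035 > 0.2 False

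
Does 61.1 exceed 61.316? No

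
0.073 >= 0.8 False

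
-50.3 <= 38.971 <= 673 True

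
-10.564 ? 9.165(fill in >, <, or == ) <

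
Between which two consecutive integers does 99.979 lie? 99 and 100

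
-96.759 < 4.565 True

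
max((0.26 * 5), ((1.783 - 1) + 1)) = 1.783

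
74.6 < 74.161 False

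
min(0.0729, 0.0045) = 0.0045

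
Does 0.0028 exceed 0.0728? No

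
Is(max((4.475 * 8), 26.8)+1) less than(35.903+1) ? Yes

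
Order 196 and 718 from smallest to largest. 196, 718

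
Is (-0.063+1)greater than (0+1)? No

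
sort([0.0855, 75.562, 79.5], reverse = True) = [79.5, 75.562, 0.0855]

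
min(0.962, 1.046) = 0.962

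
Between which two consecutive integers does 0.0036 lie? 0 and 1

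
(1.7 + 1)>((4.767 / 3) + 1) True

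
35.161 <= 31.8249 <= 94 False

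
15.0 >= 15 True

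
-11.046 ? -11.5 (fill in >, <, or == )>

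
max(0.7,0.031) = 0.7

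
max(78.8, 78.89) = 78.89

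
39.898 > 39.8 True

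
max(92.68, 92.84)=92.84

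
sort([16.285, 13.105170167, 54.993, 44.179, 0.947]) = [0.947, 13.105170167, 16.285, 44.179, 54.993]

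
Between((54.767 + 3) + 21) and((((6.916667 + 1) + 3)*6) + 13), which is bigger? ((54.767 + 3) + 21)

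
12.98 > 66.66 False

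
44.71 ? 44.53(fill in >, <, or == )>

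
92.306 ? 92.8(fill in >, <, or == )<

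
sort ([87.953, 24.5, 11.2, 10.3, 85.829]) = [10.3, 11.2, 24.5, 85.829, 87.953]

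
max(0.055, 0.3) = 0.3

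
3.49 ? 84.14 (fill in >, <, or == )<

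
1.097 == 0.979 False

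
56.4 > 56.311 True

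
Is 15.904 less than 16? Yes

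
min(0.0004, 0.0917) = 0.0004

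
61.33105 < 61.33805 True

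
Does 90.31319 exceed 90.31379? No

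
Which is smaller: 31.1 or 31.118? 31.1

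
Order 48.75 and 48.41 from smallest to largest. 48.41, 48.75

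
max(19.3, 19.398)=19.398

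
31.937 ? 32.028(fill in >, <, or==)<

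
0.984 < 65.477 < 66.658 True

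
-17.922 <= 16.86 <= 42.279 True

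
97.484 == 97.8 False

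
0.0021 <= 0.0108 True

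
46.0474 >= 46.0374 True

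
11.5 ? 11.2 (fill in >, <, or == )>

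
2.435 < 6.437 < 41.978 True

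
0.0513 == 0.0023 False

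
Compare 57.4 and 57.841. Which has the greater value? 57.841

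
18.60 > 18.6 False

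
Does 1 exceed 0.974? Yes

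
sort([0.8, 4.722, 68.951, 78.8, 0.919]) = [0.8, 0.919, 4.722, 68.951, 78.8]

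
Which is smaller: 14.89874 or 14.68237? 14.68237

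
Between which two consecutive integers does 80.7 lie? 80 and 81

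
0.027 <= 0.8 True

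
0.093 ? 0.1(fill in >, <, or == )<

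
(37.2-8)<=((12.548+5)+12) True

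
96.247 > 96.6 False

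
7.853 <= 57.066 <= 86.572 True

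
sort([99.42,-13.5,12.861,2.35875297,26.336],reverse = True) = [99.42,26.336,12.861,2.35875297,-13.5]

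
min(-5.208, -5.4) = -5.4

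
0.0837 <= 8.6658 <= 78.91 True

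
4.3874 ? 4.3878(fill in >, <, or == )<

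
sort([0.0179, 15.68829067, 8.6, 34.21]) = [0.0179, 8.6, 15.68829067, 34.21]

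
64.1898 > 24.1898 True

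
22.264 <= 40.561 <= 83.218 True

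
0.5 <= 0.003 False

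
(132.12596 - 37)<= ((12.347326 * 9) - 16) False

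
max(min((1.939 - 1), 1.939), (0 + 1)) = 1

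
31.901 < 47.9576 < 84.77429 True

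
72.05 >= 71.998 True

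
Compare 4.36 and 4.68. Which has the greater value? 4.68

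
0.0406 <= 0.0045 False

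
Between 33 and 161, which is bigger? 161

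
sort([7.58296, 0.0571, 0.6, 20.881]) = [0.0571, 0.6, 7.58296, 20.881]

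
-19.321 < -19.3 True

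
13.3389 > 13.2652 True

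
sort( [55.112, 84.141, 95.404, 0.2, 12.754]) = [0.2, 12.754, 55.112, 84.141, 95.404]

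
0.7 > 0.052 True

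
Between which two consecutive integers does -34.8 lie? -35 and -34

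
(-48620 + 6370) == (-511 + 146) False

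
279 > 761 False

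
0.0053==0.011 False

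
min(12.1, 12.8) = 12.1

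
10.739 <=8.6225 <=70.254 False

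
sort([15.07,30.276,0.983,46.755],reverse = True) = [46.755,30.276,15.07,0.983]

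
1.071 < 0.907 False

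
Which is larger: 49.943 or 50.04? 50.04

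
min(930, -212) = -212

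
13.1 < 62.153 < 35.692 False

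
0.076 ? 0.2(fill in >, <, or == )<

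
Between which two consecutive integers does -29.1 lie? -30 and -29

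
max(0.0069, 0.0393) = 0.0393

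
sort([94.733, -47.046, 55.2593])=[-47.046, 55.2593, 94.733]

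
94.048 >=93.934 True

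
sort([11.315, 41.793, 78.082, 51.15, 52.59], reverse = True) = [78.082, 52.59, 51.15, 41.793, 11.315]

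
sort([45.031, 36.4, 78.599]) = [36.4, 45.031, 78.599]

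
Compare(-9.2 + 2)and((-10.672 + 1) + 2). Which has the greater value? (-9.2 + 2)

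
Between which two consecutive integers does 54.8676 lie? 54 and 55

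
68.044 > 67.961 True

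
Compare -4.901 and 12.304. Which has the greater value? 12.304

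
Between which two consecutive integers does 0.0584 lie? 0 and 1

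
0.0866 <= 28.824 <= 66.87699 True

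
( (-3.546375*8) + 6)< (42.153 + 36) True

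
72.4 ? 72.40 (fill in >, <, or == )==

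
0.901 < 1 True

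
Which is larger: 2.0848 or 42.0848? 42.0848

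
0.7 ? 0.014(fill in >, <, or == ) >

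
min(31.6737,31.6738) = 31.6737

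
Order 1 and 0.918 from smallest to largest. 0.918, 1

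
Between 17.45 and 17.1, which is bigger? 17.45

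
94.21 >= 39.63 True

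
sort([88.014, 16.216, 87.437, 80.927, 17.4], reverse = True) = [88.014, 87.437, 80.927, 17.4, 16.216]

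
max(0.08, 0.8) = 0.8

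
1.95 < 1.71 False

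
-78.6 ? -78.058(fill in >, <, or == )<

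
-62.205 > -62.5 True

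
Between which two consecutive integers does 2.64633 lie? 2 and 3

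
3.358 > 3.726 False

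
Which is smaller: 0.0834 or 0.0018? 0.0018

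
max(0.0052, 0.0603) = 0.0603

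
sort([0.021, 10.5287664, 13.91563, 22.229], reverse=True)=[22.229, 13.91563, 10.5287664, 0.021]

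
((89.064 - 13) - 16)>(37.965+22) True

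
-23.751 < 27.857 True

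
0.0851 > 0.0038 True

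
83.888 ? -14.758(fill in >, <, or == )>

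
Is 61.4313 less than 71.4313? Yes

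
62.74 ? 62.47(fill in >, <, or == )>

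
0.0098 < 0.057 True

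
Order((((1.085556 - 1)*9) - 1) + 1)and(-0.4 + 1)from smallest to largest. (-0.4 + 1), ((((1.085556 - 1)*9) - 1) + 1)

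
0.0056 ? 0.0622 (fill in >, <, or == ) <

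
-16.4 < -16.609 False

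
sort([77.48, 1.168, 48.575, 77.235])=[1.168, 48.575, 77.235, 77.48]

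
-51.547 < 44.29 True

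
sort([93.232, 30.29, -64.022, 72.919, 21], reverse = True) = [93.232, 72.919, 30.29, 21, -64.022]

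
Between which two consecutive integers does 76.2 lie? 76 and 77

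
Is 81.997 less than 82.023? Yes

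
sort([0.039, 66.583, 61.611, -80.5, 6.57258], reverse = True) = [66.583, 61.611, 6.57258, 0.039, -80.5]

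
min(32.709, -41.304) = -41.304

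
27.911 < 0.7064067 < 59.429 False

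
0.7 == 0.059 False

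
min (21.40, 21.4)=21.40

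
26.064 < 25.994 False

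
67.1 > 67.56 False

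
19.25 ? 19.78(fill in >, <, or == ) <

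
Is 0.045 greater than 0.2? No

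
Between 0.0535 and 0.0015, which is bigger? 0.0535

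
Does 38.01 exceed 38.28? No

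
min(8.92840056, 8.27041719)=8.27041719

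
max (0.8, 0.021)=0.8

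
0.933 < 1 True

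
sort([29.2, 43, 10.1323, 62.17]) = [10.1323, 29.2, 43, 62.17]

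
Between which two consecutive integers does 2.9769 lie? 2 and 3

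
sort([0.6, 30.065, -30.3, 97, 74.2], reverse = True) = [97, 74.2, 30.065, 0.6, -30.3]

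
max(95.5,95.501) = 95.501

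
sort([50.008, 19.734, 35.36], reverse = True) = [50.008, 35.36, 19.734]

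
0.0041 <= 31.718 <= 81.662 True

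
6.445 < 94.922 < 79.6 False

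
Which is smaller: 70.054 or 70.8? 70.054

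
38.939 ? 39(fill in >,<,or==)<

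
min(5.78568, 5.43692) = 5.43692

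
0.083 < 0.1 True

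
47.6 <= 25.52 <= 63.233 False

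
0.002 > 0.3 False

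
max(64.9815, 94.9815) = 94.9815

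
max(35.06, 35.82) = 35.82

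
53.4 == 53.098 False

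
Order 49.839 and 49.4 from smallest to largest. 49.4,49.839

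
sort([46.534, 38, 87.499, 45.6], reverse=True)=[87.499, 46.534, 45.6, 38]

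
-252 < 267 True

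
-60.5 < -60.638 False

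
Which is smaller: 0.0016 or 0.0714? 0.0016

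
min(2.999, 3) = 2.999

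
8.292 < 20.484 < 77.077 True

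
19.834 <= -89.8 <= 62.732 False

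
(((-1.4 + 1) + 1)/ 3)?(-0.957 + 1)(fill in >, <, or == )>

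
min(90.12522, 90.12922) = 90.12522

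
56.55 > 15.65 True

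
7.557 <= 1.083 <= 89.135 False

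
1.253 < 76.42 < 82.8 True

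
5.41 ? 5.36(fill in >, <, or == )>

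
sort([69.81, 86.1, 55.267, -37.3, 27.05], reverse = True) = [86.1, 69.81, 55.267, 27.05, -37.3]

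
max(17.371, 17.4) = 17.4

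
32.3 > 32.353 False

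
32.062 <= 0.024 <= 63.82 False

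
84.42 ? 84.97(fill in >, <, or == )<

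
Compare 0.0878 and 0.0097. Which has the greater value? 0.0878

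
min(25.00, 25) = 25.00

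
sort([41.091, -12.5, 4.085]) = [-12.5, 4.085, 41.091]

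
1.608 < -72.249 False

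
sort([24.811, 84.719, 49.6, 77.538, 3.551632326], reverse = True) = [84.719, 77.538, 49.6, 24.811, 3.551632326]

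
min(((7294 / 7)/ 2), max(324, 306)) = 324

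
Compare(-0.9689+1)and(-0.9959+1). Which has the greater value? (-0.9689+1)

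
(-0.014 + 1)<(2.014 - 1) True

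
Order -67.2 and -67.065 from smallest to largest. -67.2, -67.065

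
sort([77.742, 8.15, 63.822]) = [8.15, 63.822, 77.742]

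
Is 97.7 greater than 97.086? Yes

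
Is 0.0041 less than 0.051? Yes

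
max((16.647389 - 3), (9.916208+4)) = 13.916208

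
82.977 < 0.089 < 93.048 False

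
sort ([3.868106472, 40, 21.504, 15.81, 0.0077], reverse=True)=[40, 21.504, 15.81, 3.868106472, 0.0077]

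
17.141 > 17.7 False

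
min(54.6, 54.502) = 54.502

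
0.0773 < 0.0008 False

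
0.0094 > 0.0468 False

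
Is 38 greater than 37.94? Yes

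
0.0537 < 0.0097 False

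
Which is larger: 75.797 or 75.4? 75.797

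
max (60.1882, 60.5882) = 60.5882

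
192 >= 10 True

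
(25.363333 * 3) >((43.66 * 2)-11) False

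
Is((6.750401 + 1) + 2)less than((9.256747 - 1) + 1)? No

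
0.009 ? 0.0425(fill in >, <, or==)<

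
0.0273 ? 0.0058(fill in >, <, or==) >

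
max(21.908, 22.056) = 22.056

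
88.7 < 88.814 True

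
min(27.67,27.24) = 27.24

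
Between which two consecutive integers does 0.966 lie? 0 and 1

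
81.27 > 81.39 False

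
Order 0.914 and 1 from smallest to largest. 0.914, 1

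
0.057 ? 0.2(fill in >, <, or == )<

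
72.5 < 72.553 True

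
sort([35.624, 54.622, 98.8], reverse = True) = [98.8, 54.622, 35.624]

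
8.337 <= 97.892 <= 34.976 False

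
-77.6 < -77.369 True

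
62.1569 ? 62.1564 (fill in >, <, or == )>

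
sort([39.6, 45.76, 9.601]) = [9.601, 39.6, 45.76]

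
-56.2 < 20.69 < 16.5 False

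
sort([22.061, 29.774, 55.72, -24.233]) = [-24.233, 22.061, 29.774, 55.72]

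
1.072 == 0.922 False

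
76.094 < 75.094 False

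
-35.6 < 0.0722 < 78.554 True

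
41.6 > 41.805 False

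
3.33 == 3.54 False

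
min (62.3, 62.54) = 62.3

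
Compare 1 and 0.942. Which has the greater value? 1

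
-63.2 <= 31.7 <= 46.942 True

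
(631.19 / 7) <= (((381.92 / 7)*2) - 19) False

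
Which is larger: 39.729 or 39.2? 39.729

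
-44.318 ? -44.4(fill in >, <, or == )>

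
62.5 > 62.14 True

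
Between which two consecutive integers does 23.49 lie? 23 and 24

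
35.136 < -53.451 False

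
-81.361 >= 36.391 False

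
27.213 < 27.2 False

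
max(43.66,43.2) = 43.66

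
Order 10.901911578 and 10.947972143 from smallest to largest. 10.901911578,10.947972143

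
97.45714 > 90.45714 True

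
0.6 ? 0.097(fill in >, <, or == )>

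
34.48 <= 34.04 False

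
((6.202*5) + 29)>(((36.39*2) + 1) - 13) False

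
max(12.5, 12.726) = 12.726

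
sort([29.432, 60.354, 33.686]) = [29.432, 33.686, 60.354]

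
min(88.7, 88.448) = 88.448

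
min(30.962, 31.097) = 30.962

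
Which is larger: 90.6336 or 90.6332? 90.6336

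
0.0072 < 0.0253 True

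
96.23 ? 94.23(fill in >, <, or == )>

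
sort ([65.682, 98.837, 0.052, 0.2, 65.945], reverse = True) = [98.837, 65.945, 65.682, 0.2, 0.052]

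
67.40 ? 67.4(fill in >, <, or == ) ==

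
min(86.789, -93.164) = -93.164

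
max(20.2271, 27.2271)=27.2271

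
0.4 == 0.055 False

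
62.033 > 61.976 True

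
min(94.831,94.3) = 94.3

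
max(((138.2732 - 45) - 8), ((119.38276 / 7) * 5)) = 85.2734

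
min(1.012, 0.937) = 0.937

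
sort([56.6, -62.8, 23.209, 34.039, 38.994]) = [-62.8, 23.209, 34.039, 38.994, 56.6]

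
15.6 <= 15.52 False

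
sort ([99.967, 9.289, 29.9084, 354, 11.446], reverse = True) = [354, 99.967, 29.9084, 11.446, 9.289]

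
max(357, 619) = 619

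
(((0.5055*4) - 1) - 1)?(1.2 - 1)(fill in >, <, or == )<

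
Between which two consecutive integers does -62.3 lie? -63 and -62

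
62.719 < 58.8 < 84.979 False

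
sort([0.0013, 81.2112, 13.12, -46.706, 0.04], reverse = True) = [81.2112, 13.12, 0.04, 0.0013, -46.706]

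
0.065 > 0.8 False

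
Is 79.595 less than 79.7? Yes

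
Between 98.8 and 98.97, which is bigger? 98.97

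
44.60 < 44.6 False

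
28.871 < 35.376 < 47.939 True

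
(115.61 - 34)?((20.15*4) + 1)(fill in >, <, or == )>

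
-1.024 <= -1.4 False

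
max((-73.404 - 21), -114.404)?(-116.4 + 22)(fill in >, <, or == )<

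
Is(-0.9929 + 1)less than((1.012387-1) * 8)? Yes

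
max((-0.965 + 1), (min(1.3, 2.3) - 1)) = 0.3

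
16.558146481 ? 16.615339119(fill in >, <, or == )<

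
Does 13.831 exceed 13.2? Yes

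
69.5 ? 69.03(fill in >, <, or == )>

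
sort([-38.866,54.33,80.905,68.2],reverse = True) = [80.905,68.2,54.33,-38.866]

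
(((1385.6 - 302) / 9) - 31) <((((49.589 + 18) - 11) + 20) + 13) True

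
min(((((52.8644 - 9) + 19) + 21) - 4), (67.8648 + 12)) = 79.8644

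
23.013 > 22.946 True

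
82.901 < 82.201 False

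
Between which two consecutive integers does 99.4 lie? 99 and 100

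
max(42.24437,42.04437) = 42.24437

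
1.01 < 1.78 True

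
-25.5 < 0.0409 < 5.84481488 True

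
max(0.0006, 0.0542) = 0.0542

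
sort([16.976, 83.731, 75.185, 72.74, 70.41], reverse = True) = [83.731, 75.185, 72.74, 70.41, 16.976]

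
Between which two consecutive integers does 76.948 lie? 76 and 77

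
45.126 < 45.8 True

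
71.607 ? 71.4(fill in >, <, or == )>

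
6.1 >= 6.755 False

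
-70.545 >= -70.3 False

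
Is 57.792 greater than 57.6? Yes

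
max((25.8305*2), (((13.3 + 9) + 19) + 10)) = 51.661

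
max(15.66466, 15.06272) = 15.66466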